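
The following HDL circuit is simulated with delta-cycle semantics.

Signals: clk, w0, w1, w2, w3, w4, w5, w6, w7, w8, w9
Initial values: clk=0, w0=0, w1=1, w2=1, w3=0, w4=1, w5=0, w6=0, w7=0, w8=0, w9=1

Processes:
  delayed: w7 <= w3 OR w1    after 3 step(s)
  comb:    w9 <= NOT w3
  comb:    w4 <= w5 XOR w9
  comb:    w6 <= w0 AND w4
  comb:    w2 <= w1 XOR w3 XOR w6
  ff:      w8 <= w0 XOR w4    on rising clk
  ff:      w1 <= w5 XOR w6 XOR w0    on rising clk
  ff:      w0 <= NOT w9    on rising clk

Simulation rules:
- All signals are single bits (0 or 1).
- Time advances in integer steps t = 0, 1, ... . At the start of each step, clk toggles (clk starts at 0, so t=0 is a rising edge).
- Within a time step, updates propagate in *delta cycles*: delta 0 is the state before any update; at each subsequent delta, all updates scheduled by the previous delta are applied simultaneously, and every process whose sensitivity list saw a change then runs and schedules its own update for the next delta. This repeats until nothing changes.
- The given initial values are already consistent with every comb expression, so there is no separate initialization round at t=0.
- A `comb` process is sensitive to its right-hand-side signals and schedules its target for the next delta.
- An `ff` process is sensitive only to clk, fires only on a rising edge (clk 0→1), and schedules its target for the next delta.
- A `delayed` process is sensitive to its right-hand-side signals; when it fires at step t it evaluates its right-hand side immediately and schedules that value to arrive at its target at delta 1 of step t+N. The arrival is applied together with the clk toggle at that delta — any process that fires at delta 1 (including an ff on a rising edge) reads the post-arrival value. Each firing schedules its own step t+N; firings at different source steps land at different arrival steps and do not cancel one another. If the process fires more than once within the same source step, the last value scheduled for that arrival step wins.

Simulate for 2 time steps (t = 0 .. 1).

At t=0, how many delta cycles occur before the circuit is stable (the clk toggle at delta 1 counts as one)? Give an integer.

3

t=0 Δ0: w0=0 w9=1 w7=0 clk=0 w1=1 w4=1 w6=0 w8=0 w5=0 w2=1 w3=0
  Δ1: clk:0→1
  Δ2: w1:1→0, w8:0→1
  Δ3: w2:1→0
  (3Δ to stable)
t=1 Δ0: w0=0 w9=1 w7=0 clk=1 w1=0 w4=1 w6=0 w8=1 w5=0 w2=0 w3=0
  Δ1: clk:1→0
  (1Δ to stable)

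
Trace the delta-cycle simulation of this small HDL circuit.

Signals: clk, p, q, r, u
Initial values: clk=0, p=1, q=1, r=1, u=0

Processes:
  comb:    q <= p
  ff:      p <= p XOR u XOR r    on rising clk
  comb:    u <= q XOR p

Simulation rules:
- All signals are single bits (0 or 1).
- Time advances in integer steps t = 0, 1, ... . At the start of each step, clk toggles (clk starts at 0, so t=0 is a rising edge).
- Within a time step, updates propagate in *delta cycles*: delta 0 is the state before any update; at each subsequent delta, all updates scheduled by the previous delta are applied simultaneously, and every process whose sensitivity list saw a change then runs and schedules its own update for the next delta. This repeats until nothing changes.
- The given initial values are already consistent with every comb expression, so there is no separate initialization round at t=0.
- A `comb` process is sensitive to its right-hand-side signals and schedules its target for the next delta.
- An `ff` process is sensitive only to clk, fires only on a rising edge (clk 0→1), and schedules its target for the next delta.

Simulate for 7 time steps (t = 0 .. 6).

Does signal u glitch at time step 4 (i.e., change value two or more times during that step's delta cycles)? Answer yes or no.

[bits: clk,q,r,p,u]
t=0: Δ0=01110 Δ1=11110 Δ2=11100 Δ3=10101 Δ4=10100 | 4Δ
t=1: Δ0=10100 Δ1=00100 | 1Δ
t=2: Δ0=00100 Δ1=10100 Δ2=10110 Δ3=11111 Δ4=11110 | 4Δ
t=3: Δ0=11110 Δ1=01110 | 1Δ
t=4: Δ0=01110 Δ1=11110 Δ2=11100 Δ3=10101 Δ4=10100 | 4Δ
t=5: Δ0=10100 Δ1=00100 | 1Δ
t=6: Δ0=00100 Δ1=10100 Δ2=10110 Δ3=11111 Δ4=11110 | 4Δ

yes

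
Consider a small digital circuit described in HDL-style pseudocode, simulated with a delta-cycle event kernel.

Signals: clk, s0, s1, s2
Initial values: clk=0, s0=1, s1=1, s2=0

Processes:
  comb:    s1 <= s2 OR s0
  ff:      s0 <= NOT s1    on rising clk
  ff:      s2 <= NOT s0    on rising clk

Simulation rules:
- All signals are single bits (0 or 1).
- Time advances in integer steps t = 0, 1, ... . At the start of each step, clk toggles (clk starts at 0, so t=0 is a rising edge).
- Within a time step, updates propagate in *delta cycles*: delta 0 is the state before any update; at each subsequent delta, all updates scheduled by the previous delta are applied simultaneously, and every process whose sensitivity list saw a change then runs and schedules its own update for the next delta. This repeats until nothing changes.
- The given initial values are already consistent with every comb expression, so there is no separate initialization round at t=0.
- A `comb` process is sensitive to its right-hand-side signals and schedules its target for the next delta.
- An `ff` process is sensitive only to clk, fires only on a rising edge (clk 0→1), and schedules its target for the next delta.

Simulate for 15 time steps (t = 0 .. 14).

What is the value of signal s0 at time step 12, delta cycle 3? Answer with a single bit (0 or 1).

t=0 Δ0: clk=0 s2=0 s0=1 s1=1
  Δ1: clk:0→1
  Δ2: s0:1→0
  Δ3: s1:1→0
  (3Δ to stable)
t=1 Δ0: clk=1 s2=0 s0=0 s1=0
  Δ1: clk:1→0
  (1Δ to stable)
t=2 Δ0: clk=0 s2=0 s0=0 s1=0
  Δ1: clk:0→1
  Δ2: s2:0→1, s0:0→1
  Δ3: s1:0→1
  (3Δ to stable)
t=3 Δ0: clk=1 s2=1 s0=1 s1=1
  Δ1: clk:1→0
  (1Δ to stable)
t=4 Δ0: clk=0 s2=1 s0=1 s1=1
  Δ1: clk:0→1
  Δ2: s2:1→0, s0:1→0
  Δ3: s1:1→0
  (3Δ to stable)
t=5 Δ0: clk=1 s2=0 s0=0 s1=0
  Δ1: clk:1→0
  (1Δ to stable)
t=6 Δ0: clk=0 s2=0 s0=0 s1=0
  Δ1: clk:0→1
  Δ2: s2:0→1, s0:0→1
  Δ3: s1:0→1
  (3Δ to stable)
t=7 Δ0: clk=1 s2=1 s0=1 s1=1
  Δ1: clk:1→0
  (1Δ to stable)
t=8 Δ0: clk=0 s2=1 s0=1 s1=1
  Δ1: clk:0→1
  Δ2: s2:1→0, s0:1→0
  Δ3: s1:1→0
  (3Δ to stable)
t=9 Δ0: clk=1 s2=0 s0=0 s1=0
  Δ1: clk:1→0
  (1Δ to stable)
t=10 Δ0: clk=0 s2=0 s0=0 s1=0
  Δ1: clk:0→1
  Δ2: s2:0→1, s0:0→1
  Δ3: s1:0→1
  (3Δ to stable)
t=11 Δ0: clk=1 s2=1 s0=1 s1=1
  Δ1: clk:1→0
  (1Δ to stable)
t=12 Δ0: clk=0 s2=1 s0=1 s1=1
  Δ1: clk:0→1
  Δ2: s2:1→0, s0:1→0
  Δ3: s1:1→0
  (3Δ to stable)
t=13 Δ0: clk=1 s2=0 s0=0 s1=0
  Δ1: clk:1→0
  (1Δ to stable)
t=14 Δ0: clk=0 s2=0 s0=0 s1=0
  Δ1: clk:0→1
  Δ2: s2:0→1, s0:0→1
  Δ3: s1:0→1
  (3Δ to stable)

0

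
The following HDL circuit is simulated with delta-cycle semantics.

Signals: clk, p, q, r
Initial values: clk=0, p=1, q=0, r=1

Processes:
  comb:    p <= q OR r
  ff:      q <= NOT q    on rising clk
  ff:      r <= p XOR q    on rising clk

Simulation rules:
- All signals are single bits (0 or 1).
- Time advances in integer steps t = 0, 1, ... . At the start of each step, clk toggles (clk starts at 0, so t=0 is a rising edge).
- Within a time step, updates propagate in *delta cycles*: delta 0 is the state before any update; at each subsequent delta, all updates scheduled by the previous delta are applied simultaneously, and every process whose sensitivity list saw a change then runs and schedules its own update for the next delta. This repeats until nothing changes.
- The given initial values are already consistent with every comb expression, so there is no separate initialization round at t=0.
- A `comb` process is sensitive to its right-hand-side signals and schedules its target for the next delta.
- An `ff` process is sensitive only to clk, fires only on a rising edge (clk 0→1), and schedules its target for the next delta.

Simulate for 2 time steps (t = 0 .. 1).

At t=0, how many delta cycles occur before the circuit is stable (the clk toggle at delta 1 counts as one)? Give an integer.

2

t=0 Δ0: clk=0 p=1 q=0 r=1
  Δ1: clk:0→1
  Δ2: q:0→1
  (2Δ to stable)
t=1 Δ0: clk=1 p=1 q=1 r=1
  Δ1: clk:1→0
  (1Δ to stable)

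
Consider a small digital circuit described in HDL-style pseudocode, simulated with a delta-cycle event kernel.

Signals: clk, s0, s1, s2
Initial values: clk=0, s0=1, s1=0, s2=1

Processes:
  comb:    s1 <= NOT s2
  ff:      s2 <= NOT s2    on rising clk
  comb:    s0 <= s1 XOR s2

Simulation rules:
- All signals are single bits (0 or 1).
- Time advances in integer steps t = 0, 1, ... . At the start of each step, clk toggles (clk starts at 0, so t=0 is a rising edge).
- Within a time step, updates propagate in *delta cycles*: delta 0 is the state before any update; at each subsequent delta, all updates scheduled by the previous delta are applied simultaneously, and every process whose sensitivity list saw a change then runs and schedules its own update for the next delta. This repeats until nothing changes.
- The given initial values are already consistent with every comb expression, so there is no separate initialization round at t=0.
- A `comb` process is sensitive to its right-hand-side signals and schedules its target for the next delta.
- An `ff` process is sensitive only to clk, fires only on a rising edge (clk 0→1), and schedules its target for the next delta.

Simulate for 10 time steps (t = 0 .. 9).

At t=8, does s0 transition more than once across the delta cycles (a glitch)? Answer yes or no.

yes

t=0 Δ0: clk=0 s0=1 s2=1 s1=0
  Δ1: clk:0→1
  Δ2: s2:1→0
  Δ3: s0:1→0, s1:0→1
  Δ4: s0:0→1
  (4Δ to stable)
t=1 Δ0: clk=1 s0=1 s2=0 s1=1
  Δ1: clk:1→0
  (1Δ to stable)
t=2 Δ0: clk=0 s0=1 s2=0 s1=1
  Δ1: clk:0→1
  Δ2: s2:0→1
  Δ3: s0:1→0, s1:1→0
  Δ4: s0:0→1
  (4Δ to stable)
t=3 Δ0: clk=1 s0=1 s2=1 s1=0
  Δ1: clk:1→0
  (1Δ to stable)
t=4 Δ0: clk=0 s0=1 s2=1 s1=0
  Δ1: clk:0→1
  Δ2: s2:1→0
  Δ3: s0:1→0, s1:0→1
  Δ4: s0:0→1
  (4Δ to stable)
t=5 Δ0: clk=1 s0=1 s2=0 s1=1
  Δ1: clk:1→0
  (1Δ to stable)
t=6 Δ0: clk=0 s0=1 s2=0 s1=1
  Δ1: clk:0→1
  Δ2: s2:0→1
  Δ3: s0:1→0, s1:1→0
  Δ4: s0:0→1
  (4Δ to stable)
t=7 Δ0: clk=1 s0=1 s2=1 s1=0
  Δ1: clk:1→0
  (1Δ to stable)
t=8 Δ0: clk=0 s0=1 s2=1 s1=0
  Δ1: clk:0→1
  Δ2: s2:1→0
  Δ3: s0:1→0, s1:0→1
  Δ4: s0:0→1
  (4Δ to stable)
t=9 Δ0: clk=1 s0=1 s2=0 s1=1
  Δ1: clk:1→0
  (1Δ to stable)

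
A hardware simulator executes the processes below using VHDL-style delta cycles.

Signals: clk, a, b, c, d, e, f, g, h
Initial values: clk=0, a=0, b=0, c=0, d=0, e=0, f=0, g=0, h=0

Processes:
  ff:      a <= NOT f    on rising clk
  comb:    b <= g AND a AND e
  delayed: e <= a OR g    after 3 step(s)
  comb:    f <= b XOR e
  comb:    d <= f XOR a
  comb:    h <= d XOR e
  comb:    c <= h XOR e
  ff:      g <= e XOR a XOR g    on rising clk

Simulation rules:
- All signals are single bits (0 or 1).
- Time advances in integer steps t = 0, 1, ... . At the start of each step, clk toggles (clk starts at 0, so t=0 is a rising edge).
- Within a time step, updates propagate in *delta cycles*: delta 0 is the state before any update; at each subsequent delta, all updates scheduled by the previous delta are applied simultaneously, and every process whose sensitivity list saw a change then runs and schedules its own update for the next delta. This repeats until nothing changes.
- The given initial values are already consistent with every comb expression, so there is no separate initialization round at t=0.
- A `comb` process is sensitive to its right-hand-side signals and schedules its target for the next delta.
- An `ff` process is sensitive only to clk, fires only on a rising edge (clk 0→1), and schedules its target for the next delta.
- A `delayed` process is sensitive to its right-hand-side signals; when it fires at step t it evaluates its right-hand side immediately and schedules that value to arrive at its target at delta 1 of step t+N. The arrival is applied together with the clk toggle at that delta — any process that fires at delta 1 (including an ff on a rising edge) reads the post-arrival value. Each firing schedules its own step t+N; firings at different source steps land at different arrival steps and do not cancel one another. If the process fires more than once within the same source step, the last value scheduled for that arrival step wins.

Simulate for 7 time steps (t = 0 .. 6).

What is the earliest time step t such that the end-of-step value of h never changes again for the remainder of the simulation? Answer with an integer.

3

t0.Δ0 d=0 clk=0 a=0 f=0 e=0 g=0 h=0 c=0 b=0
t0.Δ1 d=0 clk=1 a=0 f=0 e=0 g=0 h=0 c=0 b=0
t0.Δ2 d=0 clk=1 a=1 f=0 e=0 g=0 h=0 c=0 b=0
t0.Δ3 d=1 clk=1 a=1 f=0 e=0 g=0 h=0 c=0 b=0
t0.Δ4 d=1 clk=1 a=1 f=0 e=0 g=0 h=1 c=0 b=0
t0.Δ5 d=1 clk=1 a=1 f=0 e=0 g=0 h=1 c=1 b=0
t1.Δ0 d=1 clk=1 a=1 f=0 e=0 g=0 h=1 c=1 b=0
t1.Δ1 d=1 clk=0 a=1 f=0 e=0 g=0 h=1 c=1 b=0
t2.Δ0 d=1 clk=0 a=1 f=0 e=0 g=0 h=1 c=1 b=0
t2.Δ1 d=1 clk=1 a=1 f=0 e=0 g=0 h=1 c=1 b=0
t2.Δ2 d=1 clk=1 a=1 f=0 e=0 g=1 h=1 c=1 b=0
t3.Δ0 d=1 clk=1 a=1 f=0 e=0 g=1 h=1 c=1 b=0
t3.Δ1 d=1 clk=0 a=1 f=0 e=1 g=1 h=1 c=1 b=0
t3.Δ2 d=1 clk=0 a=1 f=1 e=1 g=1 h=0 c=0 b=1
t3.Δ3 d=0 clk=0 a=1 f=0 e=1 g=1 h=0 c=1 b=1
t3.Δ4 d=1 clk=0 a=1 f=0 e=1 g=1 h=1 c=1 b=1
t3.Δ5 d=1 clk=0 a=1 f=0 e=1 g=1 h=0 c=0 b=1
t3.Δ6 d=1 clk=0 a=1 f=0 e=1 g=1 h=0 c=1 b=1
t4.Δ0 d=1 clk=0 a=1 f=0 e=1 g=1 h=0 c=1 b=1
t4.Δ1 d=1 clk=1 a=1 f=0 e=1 g=1 h=0 c=1 b=1
t5.Δ0 d=1 clk=1 a=1 f=0 e=1 g=1 h=0 c=1 b=1
t5.Δ1 d=1 clk=0 a=1 f=0 e=1 g=1 h=0 c=1 b=1
t6.Δ0 d=1 clk=0 a=1 f=0 e=1 g=1 h=0 c=1 b=1
t6.Δ1 d=1 clk=1 a=1 f=0 e=1 g=1 h=0 c=1 b=1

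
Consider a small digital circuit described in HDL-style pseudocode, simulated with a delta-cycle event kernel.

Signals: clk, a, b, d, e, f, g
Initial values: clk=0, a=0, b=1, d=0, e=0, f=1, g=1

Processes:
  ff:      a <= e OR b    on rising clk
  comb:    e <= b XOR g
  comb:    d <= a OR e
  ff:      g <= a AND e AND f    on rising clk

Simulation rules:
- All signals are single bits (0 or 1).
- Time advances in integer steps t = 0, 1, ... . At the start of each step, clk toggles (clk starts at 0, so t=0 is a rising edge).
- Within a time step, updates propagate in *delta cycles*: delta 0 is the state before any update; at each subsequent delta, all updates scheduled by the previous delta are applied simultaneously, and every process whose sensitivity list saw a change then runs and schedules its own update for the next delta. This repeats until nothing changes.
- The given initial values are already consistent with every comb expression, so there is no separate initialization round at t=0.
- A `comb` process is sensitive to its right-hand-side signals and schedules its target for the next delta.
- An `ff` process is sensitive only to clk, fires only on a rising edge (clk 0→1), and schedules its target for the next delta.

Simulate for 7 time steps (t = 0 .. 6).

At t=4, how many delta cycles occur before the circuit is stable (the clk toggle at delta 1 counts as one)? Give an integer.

t=0 Δ0: e=0 f=1 clk=0 d=0 a=0 g=1 b=1
  Δ1: clk:0→1
  Δ2: a:0→1, g:1→0
  Δ3: e:0→1, d:0→1
  (3Δ to stable)
t=1 Δ0: e=1 f=1 clk=1 d=1 a=1 g=0 b=1
  Δ1: clk:1→0
  (1Δ to stable)
t=2 Δ0: e=1 f=1 clk=0 d=1 a=1 g=0 b=1
  Δ1: clk:0→1
  Δ2: g:0→1
  Δ3: e:1→0
  (3Δ to stable)
t=3 Δ0: e=0 f=1 clk=1 d=1 a=1 g=1 b=1
  Δ1: clk:1→0
  (1Δ to stable)
t=4 Δ0: e=0 f=1 clk=0 d=1 a=1 g=1 b=1
  Δ1: clk:0→1
  Δ2: g:1→0
  Δ3: e:0→1
  (3Δ to stable)
t=5 Δ0: e=1 f=1 clk=1 d=1 a=1 g=0 b=1
  Δ1: clk:1→0
  (1Δ to stable)
t=6 Δ0: e=1 f=1 clk=0 d=1 a=1 g=0 b=1
  Δ1: clk:0→1
  Δ2: g:0→1
  Δ3: e:1→0
  (3Δ to stable)

3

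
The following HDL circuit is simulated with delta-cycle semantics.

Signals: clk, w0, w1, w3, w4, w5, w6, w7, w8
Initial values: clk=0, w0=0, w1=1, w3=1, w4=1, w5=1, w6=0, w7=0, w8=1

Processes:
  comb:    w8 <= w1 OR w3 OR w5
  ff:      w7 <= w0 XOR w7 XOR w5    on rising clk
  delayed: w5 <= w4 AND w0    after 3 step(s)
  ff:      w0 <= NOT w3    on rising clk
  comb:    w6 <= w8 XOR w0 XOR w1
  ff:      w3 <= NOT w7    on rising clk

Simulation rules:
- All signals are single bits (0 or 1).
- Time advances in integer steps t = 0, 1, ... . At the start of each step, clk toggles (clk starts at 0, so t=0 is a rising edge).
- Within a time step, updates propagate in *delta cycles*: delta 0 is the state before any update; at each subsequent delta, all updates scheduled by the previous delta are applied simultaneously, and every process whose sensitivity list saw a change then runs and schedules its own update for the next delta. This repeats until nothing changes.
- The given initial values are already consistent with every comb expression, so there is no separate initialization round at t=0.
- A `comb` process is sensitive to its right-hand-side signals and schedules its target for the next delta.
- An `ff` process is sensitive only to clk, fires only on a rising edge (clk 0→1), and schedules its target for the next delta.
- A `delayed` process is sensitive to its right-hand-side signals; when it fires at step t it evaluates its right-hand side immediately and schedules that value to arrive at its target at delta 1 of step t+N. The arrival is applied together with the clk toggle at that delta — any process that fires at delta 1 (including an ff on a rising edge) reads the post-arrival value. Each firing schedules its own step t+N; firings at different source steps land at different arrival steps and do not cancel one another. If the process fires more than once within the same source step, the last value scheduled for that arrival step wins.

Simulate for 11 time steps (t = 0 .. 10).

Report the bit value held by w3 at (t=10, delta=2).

1

t=0 Δ0: w6=0 clk=0 w0=0 w7=0 w1=1 w5=1 w8=1 w3=1 w4=1
  Δ1: clk:0→1
  Δ2: w7:0→1
  (2Δ to stable)
t=1 Δ0: w6=0 clk=1 w0=0 w7=1 w1=1 w5=1 w8=1 w3=1 w4=1
  Δ1: clk:1→0
  (1Δ to stable)
t=2 Δ0: w6=0 clk=0 w0=0 w7=1 w1=1 w5=1 w8=1 w3=1 w4=1
  Δ1: clk:0→1
  Δ2: w7:1→0, w3:1→0
  (2Δ to stable)
t=3 Δ0: w6=0 clk=1 w0=0 w7=0 w1=1 w5=1 w8=1 w3=0 w4=1
  Δ1: clk:1→0
  (1Δ to stable)
t=4 Δ0: w6=0 clk=0 w0=0 w7=0 w1=1 w5=1 w8=1 w3=0 w4=1
  Δ1: clk:0→1
  Δ2: w0:0→1, w7:0→1, w3:0→1
  Δ3: w6:0→1
  (3Δ to stable)
t=5 Δ0: w6=1 clk=1 w0=1 w7=1 w1=1 w5=1 w8=1 w3=1 w4=1
  Δ1: clk:1→0
  (1Δ to stable)
t=6 Δ0: w6=1 clk=0 w0=1 w7=1 w1=1 w5=1 w8=1 w3=1 w4=1
  Δ1: clk:0→1
  Δ2: w0:1→0, w3:1→0
  Δ3: w6:1→0
  (3Δ to stable)
t=7 Δ0: w6=0 clk=1 w0=0 w7=1 w1=1 w5=1 w8=1 w3=0 w4=1
  Δ1: clk:1→0
  (1Δ to stable)
t=8 Δ0: w6=0 clk=0 w0=0 w7=1 w1=1 w5=1 w8=1 w3=0 w4=1
  Δ1: clk:0→1
  Δ2: w0:0→1, w7:1→0
  Δ3: w6:0→1
  (3Δ to stable)
t=9 Δ0: w6=1 clk=1 w0=1 w7=0 w1=1 w5=1 w8=1 w3=0 w4=1
  Δ1: clk:1→0, w5:1→0
  (1Δ to stable)
t=10 Δ0: w6=1 clk=0 w0=1 w7=0 w1=1 w5=0 w8=1 w3=0 w4=1
  Δ1: clk:0→1
  Δ2: w7:0→1, w3:0→1
  (2Δ to stable)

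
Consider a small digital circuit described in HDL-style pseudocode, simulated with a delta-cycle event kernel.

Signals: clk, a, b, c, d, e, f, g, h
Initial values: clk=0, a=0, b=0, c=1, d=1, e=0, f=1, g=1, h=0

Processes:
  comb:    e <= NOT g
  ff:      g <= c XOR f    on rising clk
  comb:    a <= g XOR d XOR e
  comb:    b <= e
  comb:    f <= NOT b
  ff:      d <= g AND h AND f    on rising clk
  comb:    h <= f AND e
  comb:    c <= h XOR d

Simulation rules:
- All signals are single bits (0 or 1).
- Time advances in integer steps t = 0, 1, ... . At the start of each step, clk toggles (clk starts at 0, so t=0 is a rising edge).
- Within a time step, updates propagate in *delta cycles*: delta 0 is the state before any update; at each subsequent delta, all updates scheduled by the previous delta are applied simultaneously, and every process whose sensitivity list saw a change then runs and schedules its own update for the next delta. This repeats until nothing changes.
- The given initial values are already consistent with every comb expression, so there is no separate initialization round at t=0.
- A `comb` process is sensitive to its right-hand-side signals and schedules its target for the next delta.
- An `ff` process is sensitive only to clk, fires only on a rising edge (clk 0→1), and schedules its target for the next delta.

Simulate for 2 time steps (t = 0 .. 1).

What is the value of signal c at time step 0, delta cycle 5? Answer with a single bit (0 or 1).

[bits: b,g,h,a,c,f,clk,d,e]
t=0: Δ0=010011010 Δ1=010011110 Δ2=000011100 Δ3=000001101 Δ4=101101101 Δ5=101110101 Δ6=100110101 Δ7=100100101 | 7Δ
t=1: Δ0=100100101 Δ1=100100001 | 1Δ

1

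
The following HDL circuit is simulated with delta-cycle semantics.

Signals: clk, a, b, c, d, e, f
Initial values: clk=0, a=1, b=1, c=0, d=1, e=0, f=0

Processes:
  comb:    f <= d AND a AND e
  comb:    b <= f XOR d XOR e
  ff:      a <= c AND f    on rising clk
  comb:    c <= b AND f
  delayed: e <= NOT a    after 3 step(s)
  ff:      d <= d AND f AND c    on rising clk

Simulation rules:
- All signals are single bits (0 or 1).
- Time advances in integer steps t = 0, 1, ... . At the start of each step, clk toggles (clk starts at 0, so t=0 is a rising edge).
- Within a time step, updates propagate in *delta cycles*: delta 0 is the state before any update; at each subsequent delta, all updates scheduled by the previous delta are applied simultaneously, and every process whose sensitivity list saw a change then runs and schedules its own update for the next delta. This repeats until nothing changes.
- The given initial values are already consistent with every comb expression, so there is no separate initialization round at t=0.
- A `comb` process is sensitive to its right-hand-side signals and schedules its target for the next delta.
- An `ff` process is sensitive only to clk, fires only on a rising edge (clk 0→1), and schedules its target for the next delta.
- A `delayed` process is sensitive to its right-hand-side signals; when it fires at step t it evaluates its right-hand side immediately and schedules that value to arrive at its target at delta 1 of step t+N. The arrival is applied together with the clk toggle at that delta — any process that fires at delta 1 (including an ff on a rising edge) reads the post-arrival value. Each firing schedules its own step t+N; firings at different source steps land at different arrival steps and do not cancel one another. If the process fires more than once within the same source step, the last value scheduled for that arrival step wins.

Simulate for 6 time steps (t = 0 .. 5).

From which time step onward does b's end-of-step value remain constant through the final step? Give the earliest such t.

3

t=0 Δ0: clk=0 b=1 a=1 d=1 c=0 e=0 f=0
  Δ1: clk:0→1
  Δ2: a:1→0, d:1→0
  Δ3: b:1→0
  (3Δ to stable)
t=1 Δ0: clk=1 b=0 a=0 d=0 c=0 e=0 f=0
  Δ1: clk:1→0
  (1Δ to stable)
t=2 Δ0: clk=0 b=0 a=0 d=0 c=0 e=0 f=0
  Δ1: clk:0→1
  (1Δ to stable)
t=3 Δ0: clk=1 b=0 a=0 d=0 c=0 e=0 f=0
  Δ1: clk:1→0, e:0→1
  Δ2: b:0→1
  (2Δ to stable)
t=4 Δ0: clk=0 b=1 a=0 d=0 c=0 e=1 f=0
  Δ1: clk:0→1
  (1Δ to stable)
t=5 Δ0: clk=1 b=1 a=0 d=0 c=0 e=1 f=0
  Δ1: clk:1→0
  (1Δ to stable)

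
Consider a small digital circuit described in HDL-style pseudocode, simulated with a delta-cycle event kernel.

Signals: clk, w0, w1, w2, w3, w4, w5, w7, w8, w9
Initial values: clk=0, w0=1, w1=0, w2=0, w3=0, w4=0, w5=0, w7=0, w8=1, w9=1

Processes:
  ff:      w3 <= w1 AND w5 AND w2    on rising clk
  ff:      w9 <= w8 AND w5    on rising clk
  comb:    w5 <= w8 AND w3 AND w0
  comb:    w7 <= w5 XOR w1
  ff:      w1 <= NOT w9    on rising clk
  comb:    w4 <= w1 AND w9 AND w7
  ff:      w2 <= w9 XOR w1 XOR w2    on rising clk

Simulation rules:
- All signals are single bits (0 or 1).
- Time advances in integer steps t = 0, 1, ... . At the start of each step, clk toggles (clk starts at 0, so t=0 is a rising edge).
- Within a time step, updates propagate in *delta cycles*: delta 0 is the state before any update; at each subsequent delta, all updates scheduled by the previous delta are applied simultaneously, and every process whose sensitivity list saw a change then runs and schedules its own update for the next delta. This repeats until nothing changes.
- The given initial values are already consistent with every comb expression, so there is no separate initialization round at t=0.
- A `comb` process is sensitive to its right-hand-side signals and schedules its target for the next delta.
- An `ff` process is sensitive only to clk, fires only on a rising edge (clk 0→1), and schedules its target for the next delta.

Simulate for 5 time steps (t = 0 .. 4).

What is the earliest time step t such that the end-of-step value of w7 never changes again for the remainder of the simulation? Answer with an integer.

2

[bits: w8,clk,w9,w3,w7,w0,w2,w1,w4,w5]
t=0: Δ0=1010010000 Δ1=1110010000 Δ2=1100011000 | 2Δ
t=1: Δ0=1100011000 Δ1=1000011000 | 1Δ
t=2: Δ0=1000011000 Δ1=1100011000 Δ2=1100011100 Δ3=1100111100 | 3Δ
t=3: Δ0=1100111100 Δ1=1000111100 | 1Δ
t=4: Δ0=1000111100 Δ1=1100111100 Δ2=1100110100 | 2Δ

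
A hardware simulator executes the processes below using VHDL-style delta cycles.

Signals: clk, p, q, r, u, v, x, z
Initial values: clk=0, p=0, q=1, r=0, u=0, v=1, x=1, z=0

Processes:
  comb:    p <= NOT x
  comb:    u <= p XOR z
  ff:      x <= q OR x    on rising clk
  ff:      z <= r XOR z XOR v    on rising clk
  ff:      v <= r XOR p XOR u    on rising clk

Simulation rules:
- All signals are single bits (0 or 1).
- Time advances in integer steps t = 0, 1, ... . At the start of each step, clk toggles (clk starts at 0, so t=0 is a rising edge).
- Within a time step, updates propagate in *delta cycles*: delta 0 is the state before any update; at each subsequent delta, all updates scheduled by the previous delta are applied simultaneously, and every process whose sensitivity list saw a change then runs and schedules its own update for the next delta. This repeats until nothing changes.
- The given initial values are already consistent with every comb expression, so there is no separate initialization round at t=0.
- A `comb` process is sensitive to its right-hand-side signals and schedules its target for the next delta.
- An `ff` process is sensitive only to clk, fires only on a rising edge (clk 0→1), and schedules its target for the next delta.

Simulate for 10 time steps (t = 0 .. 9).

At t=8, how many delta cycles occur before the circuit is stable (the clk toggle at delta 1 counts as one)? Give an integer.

2

[bits: r,p,z,v,clk,q,u,x]
t=0: Δ0=00010101 Δ1=00011101 Δ2=00101101 Δ3=00101111 | 3Δ
t=1: Δ0=00101111 Δ1=00100111 | 1Δ
t=2: Δ0=00100111 Δ1=00101111 Δ2=00111111 | 2Δ
t=3: Δ0=00111111 Δ1=00110111 | 1Δ
t=4: Δ0=00110111 Δ1=00111111 Δ2=00011111 Δ3=00011101 | 3Δ
t=5: Δ0=00011101 Δ1=00010101 | 1Δ
t=6: Δ0=00010101 Δ1=00011101 Δ2=00101101 Δ3=00101111 | 3Δ
t=7: Δ0=00101111 Δ1=00100111 | 1Δ
t=8: Δ0=00100111 Δ1=00101111 Δ2=00111111 | 2Δ
t=9: Δ0=00111111 Δ1=00110111 | 1Δ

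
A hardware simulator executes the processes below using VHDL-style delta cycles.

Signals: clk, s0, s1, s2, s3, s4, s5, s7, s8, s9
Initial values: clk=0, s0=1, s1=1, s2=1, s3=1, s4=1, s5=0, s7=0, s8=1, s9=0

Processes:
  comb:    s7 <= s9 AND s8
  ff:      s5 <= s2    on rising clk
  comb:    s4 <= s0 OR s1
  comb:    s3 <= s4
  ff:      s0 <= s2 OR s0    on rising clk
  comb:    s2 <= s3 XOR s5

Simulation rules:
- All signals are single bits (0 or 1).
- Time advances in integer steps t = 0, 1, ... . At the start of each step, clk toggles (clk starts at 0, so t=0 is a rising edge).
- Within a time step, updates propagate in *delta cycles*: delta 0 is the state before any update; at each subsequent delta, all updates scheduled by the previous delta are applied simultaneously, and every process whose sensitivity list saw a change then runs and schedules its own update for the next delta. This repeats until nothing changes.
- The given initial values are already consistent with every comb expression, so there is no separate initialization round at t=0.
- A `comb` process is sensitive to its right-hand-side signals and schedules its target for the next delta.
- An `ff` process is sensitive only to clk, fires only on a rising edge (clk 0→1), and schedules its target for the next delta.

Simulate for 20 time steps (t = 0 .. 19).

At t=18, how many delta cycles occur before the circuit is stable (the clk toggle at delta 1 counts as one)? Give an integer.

t=0 Δ0: s3=1 clk=0 s7=0 s9=0 s4=1 s5=0 s2=1 s1=1 s8=1 s0=1
  Δ1: clk:0→1
  Δ2: s5:0→1
  Δ3: s2:1→0
  (3Δ to stable)
t=1 Δ0: s3=1 clk=1 s7=0 s9=0 s4=1 s5=1 s2=0 s1=1 s8=1 s0=1
  Δ1: clk:1→0
  (1Δ to stable)
t=2 Δ0: s3=1 clk=0 s7=0 s9=0 s4=1 s5=1 s2=0 s1=1 s8=1 s0=1
  Δ1: clk:0→1
  Δ2: s5:1→0
  Δ3: s2:0→1
  (3Δ to stable)
t=3 Δ0: s3=1 clk=1 s7=0 s9=0 s4=1 s5=0 s2=1 s1=1 s8=1 s0=1
  Δ1: clk:1→0
  (1Δ to stable)
t=4 Δ0: s3=1 clk=0 s7=0 s9=0 s4=1 s5=0 s2=1 s1=1 s8=1 s0=1
  Δ1: clk:0→1
  Δ2: s5:0→1
  Δ3: s2:1→0
  (3Δ to stable)
t=5 Δ0: s3=1 clk=1 s7=0 s9=0 s4=1 s5=1 s2=0 s1=1 s8=1 s0=1
  Δ1: clk:1→0
  (1Δ to stable)
t=6 Δ0: s3=1 clk=0 s7=0 s9=0 s4=1 s5=1 s2=0 s1=1 s8=1 s0=1
  Δ1: clk:0→1
  Δ2: s5:1→0
  Δ3: s2:0→1
  (3Δ to stable)
t=7 Δ0: s3=1 clk=1 s7=0 s9=0 s4=1 s5=0 s2=1 s1=1 s8=1 s0=1
  Δ1: clk:1→0
  (1Δ to stable)
t=8 Δ0: s3=1 clk=0 s7=0 s9=0 s4=1 s5=0 s2=1 s1=1 s8=1 s0=1
  Δ1: clk:0→1
  Δ2: s5:0→1
  Δ3: s2:1→0
  (3Δ to stable)
t=9 Δ0: s3=1 clk=1 s7=0 s9=0 s4=1 s5=1 s2=0 s1=1 s8=1 s0=1
  Δ1: clk:1→0
  (1Δ to stable)
t=10 Δ0: s3=1 clk=0 s7=0 s9=0 s4=1 s5=1 s2=0 s1=1 s8=1 s0=1
  Δ1: clk:0→1
  Δ2: s5:1→0
  Δ3: s2:0→1
  (3Δ to stable)
t=11 Δ0: s3=1 clk=1 s7=0 s9=0 s4=1 s5=0 s2=1 s1=1 s8=1 s0=1
  Δ1: clk:1→0
  (1Δ to stable)
t=12 Δ0: s3=1 clk=0 s7=0 s9=0 s4=1 s5=0 s2=1 s1=1 s8=1 s0=1
  Δ1: clk:0→1
  Δ2: s5:0→1
  Δ3: s2:1→0
  (3Δ to stable)
t=13 Δ0: s3=1 clk=1 s7=0 s9=0 s4=1 s5=1 s2=0 s1=1 s8=1 s0=1
  Δ1: clk:1→0
  (1Δ to stable)
t=14 Δ0: s3=1 clk=0 s7=0 s9=0 s4=1 s5=1 s2=0 s1=1 s8=1 s0=1
  Δ1: clk:0→1
  Δ2: s5:1→0
  Δ3: s2:0→1
  (3Δ to stable)
t=15 Δ0: s3=1 clk=1 s7=0 s9=0 s4=1 s5=0 s2=1 s1=1 s8=1 s0=1
  Δ1: clk:1→0
  (1Δ to stable)
t=16 Δ0: s3=1 clk=0 s7=0 s9=0 s4=1 s5=0 s2=1 s1=1 s8=1 s0=1
  Δ1: clk:0→1
  Δ2: s5:0→1
  Δ3: s2:1→0
  (3Δ to stable)
t=17 Δ0: s3=1 clk=1 s7=0 s9=0 s4=1 s5=1 s2=0 s1=1 s8=1 s0=1
  Δ1: clk:1→0
  (1Δ to stable)
t=18 Δ0: s3=1 clk=0 s7=0 s9=0 s4=1 s5=1 s2=0 s1=1 s8=1 s0=1
  Δ1: clk:0→1
  Δ2: s5:1→0
  Δ3: s2:0→1
  (3Δ to stable)
t=19 Δ0: s3=1 clk=1 s7=0 s9=0 s4=1 s5=0 s2=1 s1=1 s8=1 s0=1
  Δ1: clk:1→0
  (1Δ to stable)

3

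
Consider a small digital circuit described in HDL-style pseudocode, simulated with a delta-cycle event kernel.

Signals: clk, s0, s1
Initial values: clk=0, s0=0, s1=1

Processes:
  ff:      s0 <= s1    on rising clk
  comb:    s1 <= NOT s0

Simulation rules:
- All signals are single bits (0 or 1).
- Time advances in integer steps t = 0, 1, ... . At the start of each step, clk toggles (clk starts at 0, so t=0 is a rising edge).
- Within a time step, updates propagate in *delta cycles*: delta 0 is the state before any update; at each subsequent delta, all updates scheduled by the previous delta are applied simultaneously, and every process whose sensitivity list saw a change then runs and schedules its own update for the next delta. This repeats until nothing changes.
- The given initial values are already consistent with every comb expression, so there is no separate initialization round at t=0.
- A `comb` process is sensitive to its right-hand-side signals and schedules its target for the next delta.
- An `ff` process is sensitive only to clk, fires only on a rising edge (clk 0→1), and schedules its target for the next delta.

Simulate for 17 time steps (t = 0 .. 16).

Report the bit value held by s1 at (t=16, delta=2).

1

t=0 Δ0: s0=0 s1=1 clk=0
  Δ1: clk:0→1
  Δ2: s0:0→1
  Δ3: s1:1→0
  (3Δ to stable)
t=1 Δ0: s0=1 s1=0 clk=1
  Δ1: clk:1→0
  (1Δ to stable)
t=2 Δ0: s0=1 s1=0 clk=0
  Δ1: clk:0→1
  Δ2: s0:1→0
  Δ3: s1:0→1
  (3Δ to stable)
t=3 Δ0: s0=0 s1=1 clk=1
  Δ1: clk:1→0
  (1Δ to stable)
t=4 Δ0: s0=0 s1=1 clk=0
  Δ1: clk:0→1
  Δ2: s0:0→1
  Δ3: s1:1→0
  (3Δ to stable)
t=5 Δ0: s0=1 s1=0 clk=1
  Δ1: clk:1→0
  (1Δ to stable)
t=6 Δ0: s0=1 s1=0 clk=0
  Δ1: clk:0→1
  Δ2: s0:1→0
  Δ3: s1:0→1
  (3Δ to stable)
t=7 Δ0: s0=0 s1=1 clk=1
  Δ1: clk:1→0
  (1Δ to stable)
t=8 Δ0: s0=0 s1=1 clk=0
  Δ1: clk:0→1
  Δ2: s0:0→1
  Δ3: s1:1→0
  (3Δ to stable)
t=9 Δ0: s0=1 s1=0 clk=1
  Δ1: clk:1→0
  (1Δ to stable)
t=10 Δ0: s0=1 s1=0 clk=0
  Δ1: clk:0→1
  Δ2: s0:1→0
  Δ3: s1:0→1
  (3Δ to stable)
t=11 Δ0: s0=0 s1=1 clk=1
  Δ1: clk:1→0
  (1Δ to stable)
t=12 Δ0: s0=0 s1=1 clk=0
  Δ1: clk:0→1
  Δ2: s0:0→1
  Δ3: s1:1→0
  (3Δ to stable)
t=13 Δ0: s0=1 s1=0 clk=1
  Δ1: clk:1→0
  (1Δ to stable)
t=14 Δ0: s0=1 s1=0 clk=0
  Δ1: clk:0→1
  Δ2: s0:1→0
  Δ3: s1:0→1
  (3Δ to stable)
t=15 Δ0: s0=0 s1=1 clk=1
  Δ1: clk:1→0
  (1Δ to stable)
t=16 Δ0: s0=0 s1=1 clk=0
  Δ1: clk:0→1
  Δ2: s0:0→1
  Δ3: s1:1→0
  (3Δ to stable)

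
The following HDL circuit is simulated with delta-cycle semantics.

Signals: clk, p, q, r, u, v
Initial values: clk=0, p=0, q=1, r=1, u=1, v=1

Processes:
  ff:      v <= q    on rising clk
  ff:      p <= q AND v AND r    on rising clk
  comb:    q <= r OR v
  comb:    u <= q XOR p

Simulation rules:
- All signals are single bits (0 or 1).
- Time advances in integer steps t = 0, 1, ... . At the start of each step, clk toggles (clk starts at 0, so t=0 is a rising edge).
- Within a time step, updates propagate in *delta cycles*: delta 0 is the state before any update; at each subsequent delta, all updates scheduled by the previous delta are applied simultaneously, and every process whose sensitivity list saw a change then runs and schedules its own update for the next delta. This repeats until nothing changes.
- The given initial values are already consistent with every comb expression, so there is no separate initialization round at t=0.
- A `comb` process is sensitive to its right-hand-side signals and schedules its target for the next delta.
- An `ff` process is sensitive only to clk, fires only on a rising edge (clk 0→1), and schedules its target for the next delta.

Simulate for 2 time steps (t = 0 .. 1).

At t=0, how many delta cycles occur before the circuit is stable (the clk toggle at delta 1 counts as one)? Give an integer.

t0.Δ0 p=0 q=1 r=1 v=1 clk=0 u=1
t0.Δ1 p=0 q=1 r=1 v=1 clk=1 u=1
t0.Δ2 p=1 q=1 r=1 v=1 clk=1 u=1
t0.Δ3 p=1 q=1 r=1 v=1 clk=1 u=0
t1.Δ0 p=1 q=1 r=1 v=1 clk=1 u=0
t1.Δ1 p=1 q=1 r=1 v=1 clk=0 u=0

3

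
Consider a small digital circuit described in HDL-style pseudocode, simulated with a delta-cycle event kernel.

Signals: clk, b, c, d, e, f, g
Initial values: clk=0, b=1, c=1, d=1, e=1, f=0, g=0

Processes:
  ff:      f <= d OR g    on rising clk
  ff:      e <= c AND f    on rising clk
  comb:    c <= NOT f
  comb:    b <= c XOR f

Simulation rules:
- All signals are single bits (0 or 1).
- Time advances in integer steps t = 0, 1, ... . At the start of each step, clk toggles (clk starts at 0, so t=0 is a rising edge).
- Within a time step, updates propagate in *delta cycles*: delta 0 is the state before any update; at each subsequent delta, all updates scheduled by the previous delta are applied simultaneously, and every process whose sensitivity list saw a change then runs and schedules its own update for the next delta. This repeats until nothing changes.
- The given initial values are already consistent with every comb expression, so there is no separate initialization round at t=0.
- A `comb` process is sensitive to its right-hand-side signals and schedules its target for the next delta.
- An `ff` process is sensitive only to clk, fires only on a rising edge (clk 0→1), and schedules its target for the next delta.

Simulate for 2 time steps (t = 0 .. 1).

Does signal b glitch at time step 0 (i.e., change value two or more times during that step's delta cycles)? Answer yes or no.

yes

t=0 Δ0: d=1 g=0 f=0 c=1 b=1 clk=0 e=1
  Δ1: clk:0→1
  Δ2: f:0→1, e:1→0
  Δ3: c:1→0, b:1→0
  Δ4: b:0→1
  (4Δ to stable)
t=1 Δ0: d=1 g=0 f=1 c=0 b=1 clk=1 e=0
  Δ1: clk:1→0
  (1Δ to stable)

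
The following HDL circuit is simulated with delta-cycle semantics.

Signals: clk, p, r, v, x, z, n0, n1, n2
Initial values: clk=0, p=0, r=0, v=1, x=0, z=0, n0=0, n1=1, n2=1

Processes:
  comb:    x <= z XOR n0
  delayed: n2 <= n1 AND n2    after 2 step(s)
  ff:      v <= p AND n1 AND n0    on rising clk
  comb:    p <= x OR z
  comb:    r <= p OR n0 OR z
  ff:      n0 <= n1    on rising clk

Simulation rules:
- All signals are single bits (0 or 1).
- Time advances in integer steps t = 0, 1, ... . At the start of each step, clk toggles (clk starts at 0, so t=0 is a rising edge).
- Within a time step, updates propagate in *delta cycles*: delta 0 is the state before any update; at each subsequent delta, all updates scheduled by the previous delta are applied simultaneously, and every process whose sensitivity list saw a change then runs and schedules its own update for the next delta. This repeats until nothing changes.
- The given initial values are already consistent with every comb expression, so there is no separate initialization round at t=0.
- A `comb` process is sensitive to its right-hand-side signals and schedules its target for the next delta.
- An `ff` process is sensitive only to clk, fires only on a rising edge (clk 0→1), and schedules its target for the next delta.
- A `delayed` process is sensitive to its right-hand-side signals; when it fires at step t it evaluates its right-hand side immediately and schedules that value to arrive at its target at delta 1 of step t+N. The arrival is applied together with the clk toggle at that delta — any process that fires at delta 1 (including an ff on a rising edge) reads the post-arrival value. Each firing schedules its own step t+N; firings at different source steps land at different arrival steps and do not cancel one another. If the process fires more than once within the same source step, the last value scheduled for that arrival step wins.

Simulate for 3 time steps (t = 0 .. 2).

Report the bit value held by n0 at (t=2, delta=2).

1

t0.Δ0 clk=0 x=0 z=0 n1=1 r=0 n0=0 v=1 p=0 n2=1
t0.Δ1 clk=1 x=0 z=0 n1=1 r=0 n0=0 v=1 p=0 n2=1
t0.Δ2 clk=1 x=0 z=0 n1=1 r=0 n0=1 v=0 p=0 n2=1
t0.Δ3 clk=1 x=1 z=0 n1=1 r=1 n0=1 v=0 p=0 n2=1
t0.Δ4 clk=1 x=1 z=0 n1=1 r=1 n0=1 v=0 p=1 n2=1
t1.Δ0 clk=1 x=1 z=0 n1=1 r=1 n0=1 v=0 p=1 n2=1
t1.Δ1 clk=0 x=1 z=0 n1=1 r=1 n0=1 v=0 p=1 n2=1
t2.Δ0 clk=0 x=1 z=0 n1=1 r=1 n0=1 v=0 p=1 n2=1
t2.Δ1 clk=1 x=1 z=0 n1=1 r=1 n0=1 v=0 p=1 n2=1
t2.Δ2 clk=1 x=1 z=0 n1=1 r=1 n0=1 v=1 p=1 n2=1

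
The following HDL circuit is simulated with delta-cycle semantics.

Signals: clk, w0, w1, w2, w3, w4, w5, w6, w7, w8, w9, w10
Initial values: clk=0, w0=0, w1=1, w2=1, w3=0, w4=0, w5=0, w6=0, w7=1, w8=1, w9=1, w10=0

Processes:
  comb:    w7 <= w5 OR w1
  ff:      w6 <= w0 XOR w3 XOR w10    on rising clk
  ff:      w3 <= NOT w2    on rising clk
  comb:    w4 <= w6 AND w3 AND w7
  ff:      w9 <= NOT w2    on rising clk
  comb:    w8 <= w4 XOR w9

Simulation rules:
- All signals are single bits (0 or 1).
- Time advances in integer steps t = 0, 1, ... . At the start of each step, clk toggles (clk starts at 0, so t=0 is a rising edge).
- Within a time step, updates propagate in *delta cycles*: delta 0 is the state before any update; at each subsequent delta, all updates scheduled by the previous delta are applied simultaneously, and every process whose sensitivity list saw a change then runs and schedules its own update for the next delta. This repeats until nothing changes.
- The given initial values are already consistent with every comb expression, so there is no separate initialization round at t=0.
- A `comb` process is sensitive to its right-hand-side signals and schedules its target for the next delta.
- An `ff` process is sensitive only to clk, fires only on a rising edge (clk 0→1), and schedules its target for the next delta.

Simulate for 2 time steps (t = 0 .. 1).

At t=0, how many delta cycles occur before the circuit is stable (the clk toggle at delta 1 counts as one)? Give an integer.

3

t=0 Δ0: clk=0 w3=0 w10=0 w9=1 w7=1 w2=1 w5=0 w8=1 w1=1 w0=0 w6=0 w4=0
  Δ1: clk:0→1
  Δ2: w9:1→0
  Δ3: w8:1→0
  (3Δ to stable)
t=1 Δ0: clk=1 w3=0 w10=0 w9=0 w7=1 w2=1 w5=0 w8=0 w1=1 w0=0 w6=0 w4=0
  Δ1: clk:1→0
  (1Δ to stable)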